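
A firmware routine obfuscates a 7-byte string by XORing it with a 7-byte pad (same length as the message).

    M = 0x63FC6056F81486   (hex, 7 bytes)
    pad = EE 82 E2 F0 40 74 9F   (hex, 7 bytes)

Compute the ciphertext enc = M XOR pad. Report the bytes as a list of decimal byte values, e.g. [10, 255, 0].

 99 XOR 238 = 141
252 XOR 130 = 126
 96 XOR 226 = 130
 86 XOR 240 = 166
248 XOR  64 = 184
 20 XOR 116 =  96
134 XOR 159 =  25

[141, 126, 130, 166, 184, 96, 25]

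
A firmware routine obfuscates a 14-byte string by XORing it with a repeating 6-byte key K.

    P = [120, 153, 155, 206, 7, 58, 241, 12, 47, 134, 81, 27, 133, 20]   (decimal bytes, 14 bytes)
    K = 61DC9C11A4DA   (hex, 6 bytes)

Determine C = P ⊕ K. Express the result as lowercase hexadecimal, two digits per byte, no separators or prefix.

The 6-byte key repeats, so the effective keystream is 61 dc 9c 11 a4 da 61 dc 9c 11 a4 da 61 dc.
byte 0: 120 XOR  97 =  25
byte 1: 153 XOR 220 =  69
byte 2: 155 XOR 156 =   7
byte 3: 206 XOR  17 = 223
byte 4:   7 XOR 164 = 163
byte 5:  58 XOR 218 = 224
byte 6: 241 XOR  97 = 144
byte 7:  12 XOR 220 = 208
byte 8:  47 XOR 156 = 179
byte 9: 134 XOR  17 = 151
byte 10:  81 XOR 164 = 245
byte 11:  27 XOR 218 = 193
byte 12: 133 XOR  97 = 228
byte 13:  20 XOR 220 = 200

194507dfa3e090d0b397f5c1e4c8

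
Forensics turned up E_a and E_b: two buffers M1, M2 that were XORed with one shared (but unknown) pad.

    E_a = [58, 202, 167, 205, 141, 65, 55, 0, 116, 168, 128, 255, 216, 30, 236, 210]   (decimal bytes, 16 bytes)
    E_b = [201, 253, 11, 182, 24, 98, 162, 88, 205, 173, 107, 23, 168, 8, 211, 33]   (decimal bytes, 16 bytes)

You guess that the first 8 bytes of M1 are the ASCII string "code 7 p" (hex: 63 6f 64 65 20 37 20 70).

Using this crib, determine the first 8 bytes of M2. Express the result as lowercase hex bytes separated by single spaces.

90 58 c8 1e b5 14 b5 28

First, E_a ⊕ E_b = (M1 ⊕ K) ⊕ (M2 ⊕ K) = M1 ⊕ M2, so the key drops out. Then M2 = (M1 ⊕ M2) ⊕ M1 over the first 8 bytes.
byte 0: (3a ^ c9) ^ 63 = f3 ^ 63 = 90
byte 1: (ca ^ fd) ^ 6f = 37 ^ 6f = 58
byte 2: (a7 ^ 0b) ^ 64 = ac ^ 64 = c8
byte 3: (cd ^ b6) ^ 65 = 7b ^ 65 = 1e
byte 4: (8d ^ 18) ^ 20 = 95 ^ 20 = b5
byte 5: (41 ^ 62) ^ 37 = 23 ^ 37 = 14
byte 6: (37 ^ a2) ^ 20 = 95 ^ 20 = b5
byte 7: (00 ^ 58) ^ 70 = 58 ^ 70 = 28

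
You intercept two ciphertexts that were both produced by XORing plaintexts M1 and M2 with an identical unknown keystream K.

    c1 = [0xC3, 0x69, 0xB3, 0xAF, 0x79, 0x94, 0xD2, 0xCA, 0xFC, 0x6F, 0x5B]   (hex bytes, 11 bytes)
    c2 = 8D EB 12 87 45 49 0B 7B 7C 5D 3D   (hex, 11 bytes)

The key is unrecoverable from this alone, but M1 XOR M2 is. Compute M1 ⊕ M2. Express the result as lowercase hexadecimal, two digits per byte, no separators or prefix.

c1 ⊕ c2 = (M1 ⊕ K) ⊕ (M2 ⊕ K) = M1 ⊕ M2 — the shared key cancels under XOR.
c3 XOR 8d = 4e
69 XOR eb = 82
b3 XOR 12 = a1
af XOR 87 = 28
79 XOR 45 = 3c
94 XOR 49 = dd
d2 XOR 0b = d9
ca XOR 7b = b1
fc XOR 7c = 80
6f XOR 5d = 32
5b XOR 3d = 66

4e82a1283cddd9b1803266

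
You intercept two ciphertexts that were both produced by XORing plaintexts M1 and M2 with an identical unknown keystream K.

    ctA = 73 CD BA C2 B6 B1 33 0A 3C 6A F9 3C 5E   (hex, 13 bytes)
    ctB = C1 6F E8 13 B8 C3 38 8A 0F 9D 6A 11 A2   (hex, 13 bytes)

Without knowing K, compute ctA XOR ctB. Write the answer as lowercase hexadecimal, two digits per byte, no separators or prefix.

b2a252d10e720b8033f7932dfc

ctA ⊕ ctB = (M1 ⊕ K) ⊕ (M2 ⊕ K) = M1 ⊕ M2 — the shared key cancels under XOR.
byte 0: 01110011 ^ 11000001 = 10110010
byte 1: 11001101 ^ 01101111 = 10100010
byte 2: 10111010 ^ 11101000 = 01010010
byte 3: 11000010 ^ 00010011 = 11010001
byte 4: 10110110 ^ 10111000 = 00001110
byte 5: 10110001 ^ 11000011 = 01110010
byte 6: 00110011 ^ 00111000 = 00001011
byte 7: 00001010 ^ 10001010 = 10000000
byte 8: 00111100 ^ 00001111 = 00110011
byte 9: 01101010 ^ 10011101 = 11110111
byte 10: 11111001 ^ 01101010 = 10010011
byte 11: 00111100 ^ 00010001 = 00101101
byte 12: 01011110 ^ 10100010 = 11111100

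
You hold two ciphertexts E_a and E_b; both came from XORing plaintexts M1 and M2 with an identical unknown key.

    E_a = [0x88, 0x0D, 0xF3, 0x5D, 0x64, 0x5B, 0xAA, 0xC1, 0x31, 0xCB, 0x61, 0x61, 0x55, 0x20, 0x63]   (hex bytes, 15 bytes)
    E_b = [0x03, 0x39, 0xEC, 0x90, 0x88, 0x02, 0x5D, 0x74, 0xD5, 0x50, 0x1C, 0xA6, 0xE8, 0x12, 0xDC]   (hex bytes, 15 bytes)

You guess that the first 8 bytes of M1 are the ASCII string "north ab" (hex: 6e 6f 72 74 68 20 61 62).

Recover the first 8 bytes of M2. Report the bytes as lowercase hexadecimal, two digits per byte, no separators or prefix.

e55b6db9847996d7

First, E_a ⊕ E_b = (M1 ⊕ K) ⊕ (M2 ⊕ K) = M1 ⊕ M2, so the key drops out. Then M2 = (M1 ⊕ M2) ⊕ M1 over the first 8 bytes.
byte 0: (88 xor 03) xor 6e = 8b xor 6e = e5
byte 1: (0d xor 39) xor 6f = 34 xor 6f = 5b
byte 2: (f3 xor ec) xor 72 = 1f xor 72 = 6d
byte 3: (5d xor 90) xor 74 = cd xor 74 = b9
byte 4: (64 xor 88) xor 68 = ec xor 68 = 84
byte 5: (5b xor 02) xor 20 = 59 xor 20 = 79
byte 6: (aa xor 5d) xor 61 = f7 xor 61 = 96
byte 7: (c1 xor 74) xor 62 = b5 xor 62 = d7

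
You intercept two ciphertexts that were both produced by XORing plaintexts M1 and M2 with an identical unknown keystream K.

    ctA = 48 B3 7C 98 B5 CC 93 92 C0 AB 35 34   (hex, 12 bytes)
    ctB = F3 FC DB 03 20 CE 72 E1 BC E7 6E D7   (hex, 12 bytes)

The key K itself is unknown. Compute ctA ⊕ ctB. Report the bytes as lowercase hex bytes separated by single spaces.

ctA ⊕ ctB = (M1 ⊕ K) ⊕ (M2 ⊕ K) = M1 ⊕ M2 — the shared key cancels under XOR.
01001000 XOR 11110011 = 10111011
10110011 XOR 11111100 = 01001111
01111100 XOR 11011011 = 10100111
10011000 XOR 00000011 = 10011011
10110101 XOR 00100000 = 10010101
11001100 XOR 11001110 = 00000010
10010011 XOR 01110010 = 11100001
10010010 XOR 11100001 = 01110011
11000000 XOR 10111100 = 01111100
10101011 XOR 11100111 = 01001100
00110101 XOR 01101110 = 01011011
00110100 XOR 11010111 = 11100011

bb 4f a7 9b 95 02 e1 73 7c 4c 5b e3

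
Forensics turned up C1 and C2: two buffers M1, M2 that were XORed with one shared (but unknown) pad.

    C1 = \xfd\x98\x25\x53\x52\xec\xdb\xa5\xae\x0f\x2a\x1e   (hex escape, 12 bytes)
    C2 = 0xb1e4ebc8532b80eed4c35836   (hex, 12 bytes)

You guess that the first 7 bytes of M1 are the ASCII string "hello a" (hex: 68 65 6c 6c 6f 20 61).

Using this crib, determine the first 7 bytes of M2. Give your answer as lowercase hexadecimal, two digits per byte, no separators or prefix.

2419a2f76ee73a

First, C1 ⊕ C2 = (M1 ⊕ K) ⊕ (M2 ⊕ K) = M1 ⊕ M2, so the key drops out. Then M2 = (M1 ⊕ M2) ⊕ M1 over the first 7 bytes.
byte 0: (fd ^ b1) ^ 68 = 4c ^ 68 = 24
byte 1: (98 ^ e4) ^ 65 = 7c ^ 65 = 19
byte 2: (25 ^ eb) ^ 6c = ce ^ 6c = a2
byte 3: (53 ^ c8) ^ 6c = 9b ^ 6c = f7
byte 4: (52 ^ 53) ^ 6f = 01 ^ 6f = 6e
byte 5: (ec ^ 2b) ^ 20 = c7 ^ 20 = e7
byte 6: (db ^ 80) ^ 61 = 5b ^ 61 = 3a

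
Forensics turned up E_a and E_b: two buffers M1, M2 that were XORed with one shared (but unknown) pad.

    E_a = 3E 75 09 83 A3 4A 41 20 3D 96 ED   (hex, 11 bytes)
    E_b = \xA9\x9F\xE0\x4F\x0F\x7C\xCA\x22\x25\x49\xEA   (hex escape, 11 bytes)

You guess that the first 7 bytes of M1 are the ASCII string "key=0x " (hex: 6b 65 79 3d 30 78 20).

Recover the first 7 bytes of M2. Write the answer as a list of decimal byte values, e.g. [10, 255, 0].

First, E_a ⊕ E_b = (M1 ⊕ K) ⊕ (M2 ⊕ K) = M1 ⊕ M2, so the key drops out. Then M2 = (M1 ⊕ M2) ⊕ M1 over the first 7 bytes.
byte 0: (3e xor a9) xor 6b = 97 xor 6b = fc
byte 1: (75 xor 9f) xor 65 = ea xor 65 = 8f
byte 2: (09 xor e0) xor 79 = e9 xor 79 = 90
byte 3: (83 xor 4f) xor 3d = cc xor 3d = f1
byte 4: (a3 xor 0f) xor 30 = ac xor 30 = 9c
byte 5: (4a xor 7c) xor 78 = 36 xor 78 = 4e
byte 6: (41 xor ca) xor 20 = 8b xor 20 = ab

[252, 143, 144, 241, 156, 78, 171]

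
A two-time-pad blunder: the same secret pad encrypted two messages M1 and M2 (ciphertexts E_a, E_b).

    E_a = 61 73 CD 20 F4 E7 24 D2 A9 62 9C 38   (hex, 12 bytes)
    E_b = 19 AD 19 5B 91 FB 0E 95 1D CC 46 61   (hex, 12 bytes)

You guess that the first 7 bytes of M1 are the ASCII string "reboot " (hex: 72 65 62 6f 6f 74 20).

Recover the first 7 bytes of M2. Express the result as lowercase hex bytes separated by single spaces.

First, E_a ⊕ E_b = (M1 ⊕ K) ⊕ (M2 ⊕ K) = M1 ⊕ M2, so the key drops out. Then M2 = (M1 ⊕ M2) ⊕ M1 over the first 7 bytes.
byte 0: (61 ⊕ 19) ⊕ 72 = 78 ⊕ 72 = 0a
byte 1: (73 ⊕ ad) ⊕ 65 = de ⊕ 65 = bb
byte 2: (cd ⊕ 19) ⊕ 62 = d4 ⊕ 62 = b6
byte 3: (20 ⊕ 5b) ⊕ 6f = 7b ⊕ 6f = 14
byte 4: (f4 ⊕ 91) ⊕ 6f = 65 ⊕ 6f = 0a
byte 5: (e7 ⊕ fb) ⊕ 74 = 1c ⊕ 74 = 68
byte 6: (24 ⊕ 0e) ⊕ 20 = 2a ⊕ 20 = 0a

0a bb b6 14 0a 68 0a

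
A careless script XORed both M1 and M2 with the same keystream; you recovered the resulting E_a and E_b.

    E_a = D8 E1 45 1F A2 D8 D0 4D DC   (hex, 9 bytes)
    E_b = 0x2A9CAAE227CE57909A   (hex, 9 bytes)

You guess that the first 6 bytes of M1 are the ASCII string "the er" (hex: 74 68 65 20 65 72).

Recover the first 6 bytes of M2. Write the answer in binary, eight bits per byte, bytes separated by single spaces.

First, E_a ⊕ E_b = (M1 ⊕ K) ⊕ (M2 ⊕ K) = M1 ⊕ M2, so the key drops out. Then M2 = (M1 ⊕ M2) ⊕ M1 over the first 6 bytes.
byte 0: (d8 XOR 2a) XOR 74 = f2 XOR 74 = 86
byte 1: (e1 XOR 9c) XOR 68 = 7d XOR 68 = 15
byte 2: (45 XOR aa) XOR 65 = ef XOR 65 = 8a
byte 3: (1f XOR e2) XOR 20 = fd XOR 20 = dd
byte 4: (a2 XOR 27) XOR 65 = 85 XOR 65 = e0
byte 5: (d8 XOR ce) XOR 72 = 16 XOR 72 = 64

10000110 00010101 10001010 11011101 11100000 01100100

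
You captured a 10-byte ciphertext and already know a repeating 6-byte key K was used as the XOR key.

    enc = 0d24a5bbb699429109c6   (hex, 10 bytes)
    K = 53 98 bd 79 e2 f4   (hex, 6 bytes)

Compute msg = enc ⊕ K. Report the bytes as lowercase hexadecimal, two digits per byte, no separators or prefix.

5ebc18c2546d1109b4bf

The 6-byte key repeats, so the effective keystream is 53 98 bd 79 e2 f4 53 98 bd 79.
byte 0: 00001101 ⊕ 01010011 = 01011110
byte 1: 00100100 ⊕ 10011000 = 10111100
byte 2: 10100101 ⊕ 10111101 = 00011000
byte 3: 10111011 ⊕ 01111001 = 11000010
byte 4: 10110110 ⊕ 11100010 = 01010100
byte 5: 10011001 ⊕ 11110100 = 01101101
byte 6: 01000010 ⊕ 01010011 = 00010001
byte 7: 10010001 ⊕ 10011000 = 00001001
byte 8: 00001001 ⊕ 10111101 = 10110100
byte 9: 11000110 ⊕ 01111001 = 10111111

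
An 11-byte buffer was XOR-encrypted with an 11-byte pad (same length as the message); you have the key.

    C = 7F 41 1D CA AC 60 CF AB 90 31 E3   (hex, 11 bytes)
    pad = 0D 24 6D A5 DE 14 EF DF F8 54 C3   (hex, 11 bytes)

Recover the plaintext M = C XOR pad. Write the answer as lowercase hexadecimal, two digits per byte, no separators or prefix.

XOR is its own inverse, so applying the key byte-wise gives the result directly.
byte 0: 01111111 xor 00001101 = 01110010
byte 1: 01000001 xor 00100100 = 01100101
byte 2: 00011101 xor 01101101 = 01110000
byte 3: 11001010 xor 10100101 = 01101111
byte 4: 10101100 xor 11011110 = 01110010
byte 5: 01100000 xor 00010100 = 01110100
byte 6: 11001111 xor 11101111 = 00100000
byte 7: 10101011 xor 11011111 = 01110100
byte 8: 10010000 xor 11111000 = 01101000
byte 9: 00110001 xor 01010100 = 01100101
byte 10: 11100011 xor 11000011 = 00100000

7265706f72742074686520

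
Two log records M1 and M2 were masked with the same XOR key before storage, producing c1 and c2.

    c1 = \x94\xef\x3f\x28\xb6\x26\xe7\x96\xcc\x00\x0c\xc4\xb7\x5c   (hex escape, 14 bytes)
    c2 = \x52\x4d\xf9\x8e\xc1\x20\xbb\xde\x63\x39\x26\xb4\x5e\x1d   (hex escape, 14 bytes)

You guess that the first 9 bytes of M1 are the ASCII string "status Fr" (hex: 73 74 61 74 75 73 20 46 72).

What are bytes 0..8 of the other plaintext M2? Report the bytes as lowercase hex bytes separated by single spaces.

b5 d6 a7 d2 02 75 7c 0e dd

First, c1 ⊕ c2 = (M1 ⊕ K) ⊕ (M2 ⊕ K) = M1 ⊕ M2, so the key drops out. Then M2 = (M1 ⊕ M2) ⊕ M1 over the first 9 bytes.
byte 0: (94 ⊕ 52) ⊕ 73 = c6 ⊕ 73 = b5
byte 1: (ef ⊕ 4d) ⊕ 74 = a2 ⊕ 74 = d6
byte 2: (3f ⊕ f9) ⊕ 61 = c6 ⊕ 61 = a7
byte 3: (28 ⊕ 8e) ⊕ 74 = a6 ⊕ 74 = d2
byte 4: (b6 ⊕ c1) ⊕ 75 = 77 ⊕ 75 = 02
byte 5: (26 ⊕ 20) ⊕ 73 = 06 ⊕ 73 = 75
byte 6: (e7 ⊕ bb) ⊕ 20 = 5c ⊕ 20 = 7c
byte 7: (96 ⊕ de) ⊕ 46 = 48 ⊕ 46 = 0e
byte 8: (cc ⊕ 63) ⊕ 72 = af ⊕ 72 = dd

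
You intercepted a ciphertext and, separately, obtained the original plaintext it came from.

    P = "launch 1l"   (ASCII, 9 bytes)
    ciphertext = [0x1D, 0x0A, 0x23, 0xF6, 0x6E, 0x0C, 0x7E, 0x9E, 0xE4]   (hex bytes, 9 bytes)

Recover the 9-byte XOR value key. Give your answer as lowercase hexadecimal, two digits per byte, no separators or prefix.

716b56980d645eaf88

Since ciphertext = P ⊕ key, XORing both sides with P gives key = P ⊕ ciphertext.
6c ⊕ 1d = 71
61 ⊕ 0a = 6b
75 ⊕ 23 = 56
6e ⊕ f6 = 98
63 ⊕ 6e = 0d
68 ⊕ 0c = 64
20 ⊕ 7e = 5e
31 ⊕ 9e = af
6c ⊕ e4 = 88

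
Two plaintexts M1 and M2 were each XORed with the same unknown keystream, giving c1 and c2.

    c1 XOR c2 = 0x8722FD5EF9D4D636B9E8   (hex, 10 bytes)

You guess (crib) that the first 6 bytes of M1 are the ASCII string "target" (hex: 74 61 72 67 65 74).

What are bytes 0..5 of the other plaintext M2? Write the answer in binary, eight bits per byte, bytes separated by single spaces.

Since c1 ⊕ c2 = M1 ⊕ M2, XORing with the guessed M1 bytes yields the corresponding M2 bytes: M2 = (c1 ⊕ c2) ⊕ M1.
87 ⊕ 74 = f3
22 ⊕ 61 = 43
fd ⊕ 72 = 8f
5e ⊕ 67 = 39
f9 ⊕ 65 = 9c
d4 ⊕ 74 = a0

11110011 01000011 10001111 00111001 10011100 10100000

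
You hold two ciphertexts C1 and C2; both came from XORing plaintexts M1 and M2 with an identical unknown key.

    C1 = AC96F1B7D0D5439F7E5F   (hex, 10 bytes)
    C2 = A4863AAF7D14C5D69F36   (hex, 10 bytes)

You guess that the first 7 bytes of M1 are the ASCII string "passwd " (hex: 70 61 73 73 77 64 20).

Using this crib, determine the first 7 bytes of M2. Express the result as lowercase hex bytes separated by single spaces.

First, C1 ⊕ C2 = (M1 ⊕ K) ⊕ (M2 ⊕ K) = M1 ⊕ M2, so the key drops out. Then M2 = (M1 ⊕ M2) ⊕ M1 over the first 7 bytes.
byte 0: (ac ^ a4) ^ 70 = 08 ^ 70 = 78
byte 1: (96 ^ 86) ^ 61 = 10 ^ 61 = 71
byte 2: (f1 ^ 3a) ^ 73 = cb ^ 73 = b8
byte 3: (b7 ^ af) ^ 73 = 18 ^ 73 = 6b
byte 4: (d0 ^ 7d) ^ 77 = ad ^ 77 = da
byte 5: (d5 ^ 14) ^ 64 = c1 ^ 64 = a5
byte 6: (43 ^ c5) ^ 20 = 86 ^ 20 = a6

78 71 b8 6b da a5 a6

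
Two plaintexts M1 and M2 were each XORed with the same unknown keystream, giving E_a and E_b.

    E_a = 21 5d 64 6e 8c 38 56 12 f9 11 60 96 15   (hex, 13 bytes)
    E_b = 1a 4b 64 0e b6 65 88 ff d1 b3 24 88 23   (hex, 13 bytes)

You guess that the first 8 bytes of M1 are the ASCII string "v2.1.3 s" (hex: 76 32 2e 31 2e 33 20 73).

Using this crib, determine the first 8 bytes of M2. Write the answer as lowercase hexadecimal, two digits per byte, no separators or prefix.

4d242e51146efe9e

First, E_a ⊕ E_b = (M1 ⊕ K) ⊕ (M2 ⊕ K) = M1 ⊕ M2, so the key drops out. Then M2 = (M1 ⊕ M2) ⊕ M1 over the first 8 bytes.
byte 0: (21 ⊕ 1a) ⊕ 76 = 3b ⊕ 76 = 4d
byte 1: (5d ⊕ 4b) ⊕ 32 = 16 ⊕ 32 = 24
byte 2: (64 ⊕ 64) ⊕ 2e = 00 ⊕ 2e = 2e
byte 3: (6e ⊕ 0e) ⊕ 31 = 60 ⊕ 31 = 51
byte 4: (8c ⊕ b6) ⊕ 2e = 3a ⊕ 2e = 14
byte 5: (38 ⊕ 65) ⊕ 33 = 5d ⊕ 33 = 6e
byte 6: (56 ⊕ 88) ⊕ 20 = de ⊕ 20 = fe
byte 7: (12 ⊕ ff) ⊕ 73 = ed ⊕ 73 = 9e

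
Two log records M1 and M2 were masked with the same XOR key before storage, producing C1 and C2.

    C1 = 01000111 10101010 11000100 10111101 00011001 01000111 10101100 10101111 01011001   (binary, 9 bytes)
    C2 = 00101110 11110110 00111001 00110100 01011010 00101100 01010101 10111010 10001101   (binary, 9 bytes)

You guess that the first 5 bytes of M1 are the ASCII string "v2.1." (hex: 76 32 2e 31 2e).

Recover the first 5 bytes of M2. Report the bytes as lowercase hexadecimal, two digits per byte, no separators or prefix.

First, C1 ⊕ C2 = (M1 ⊕ K) ⊕ (M2 ⊕ K) = M1 ⊕ M2, so the key drops out. Then M2 = (M1 ⊕ M2) ⊕ M1 over the first 5 bytes.
byte 0: (47 XOR 2e) XOR 76 = 69 XOR 76 = 1f
byte 1: (aa XOR f6) XOR 32 = 5c XOR 32 = 6e
byte 2: (c4 XOR 39) XOR 2e = fd XOR 2e = d3
byte 3: (bd XOR 34) XOR 31 = 89 XOR 31 = b8
byte 4: (19 XOR 5a) XOR 2e = 43 XOR 2e = 6d

1f6ed3b86d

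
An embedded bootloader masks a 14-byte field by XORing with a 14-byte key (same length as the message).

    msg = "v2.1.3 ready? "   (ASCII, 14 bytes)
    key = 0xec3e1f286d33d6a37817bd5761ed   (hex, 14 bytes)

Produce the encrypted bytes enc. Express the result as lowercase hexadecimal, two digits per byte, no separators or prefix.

XOR is its own inverse, so applying the key byte-wise gives the result directly.
byte 0: 76 xor ec = 9a
byte 1: 32 xor 3e = 0c
byte 2: 2e xor 1f = 31
byte 3: 31 xor 28 = 19
byte 4: 2e xor 6d = 43
byte 5: 33 xor 33 = 00
byte 6: 20 xor d6 = f6
byte 7: 72 xor a3 = d1
byte 8: 65 xor 78 = 1d
byte 9: 61 xor 17 = 76
byte 10: 64 xor bd = d9
byte 11: 79 xor 57 = 2e
byte 12: 3f xor 61 = 5e
byte 13: 20 xor ed = cd

9a0c31194300f6d11d76d92e5ecd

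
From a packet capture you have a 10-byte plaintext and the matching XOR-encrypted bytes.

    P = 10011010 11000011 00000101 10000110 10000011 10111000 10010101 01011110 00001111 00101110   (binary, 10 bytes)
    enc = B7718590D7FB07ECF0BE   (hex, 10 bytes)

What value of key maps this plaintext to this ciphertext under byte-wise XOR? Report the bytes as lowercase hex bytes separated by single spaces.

2d b2 80 16 54 43 92 b2 ff 90

Since enc = P ⊕ key, XORing both sides with P gives key = P ⊕ enc.
9a xor b7 = 2d
c3 xor 71 = b2
05 xor 85 = 80
86 xor 90 = 16
83 xor d7 = 54
b8 xor fb = 43
95 xor 07 = 92
5e xor ec = b2
0f xor f0 = ff
2e xor be = 90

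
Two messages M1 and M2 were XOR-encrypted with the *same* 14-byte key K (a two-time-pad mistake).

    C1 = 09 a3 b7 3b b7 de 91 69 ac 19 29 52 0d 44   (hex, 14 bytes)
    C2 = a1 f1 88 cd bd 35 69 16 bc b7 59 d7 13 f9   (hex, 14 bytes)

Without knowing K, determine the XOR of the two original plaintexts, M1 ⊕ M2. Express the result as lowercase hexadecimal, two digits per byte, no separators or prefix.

a8523ff60aebf87f10ae70851ebd

C1 ⊕ C2 = (M1 ⊕ K) ⊕ (M2 ⊕ K) = M1 ⊕ M2 — the shared key cancels under XOR.
09 ⊕ a1 = a8
a3 ⊕ f1 = 52
b7 ⊕ 88 = 3f
3b ⊕ cd = f6
b7 ⊕ bd = 0a
de ⊕ 35 = eb
91 ⊕ 69 = f8
69 ⊕ 16 = 7f
ac ⊕ bc = 10
19 ⊕ b7 = ae
29 ⊕ 59 = 70
52 ⊕ d7 = 85
0d ⊕ 13 = 1e
44 ⊕ f9 = bd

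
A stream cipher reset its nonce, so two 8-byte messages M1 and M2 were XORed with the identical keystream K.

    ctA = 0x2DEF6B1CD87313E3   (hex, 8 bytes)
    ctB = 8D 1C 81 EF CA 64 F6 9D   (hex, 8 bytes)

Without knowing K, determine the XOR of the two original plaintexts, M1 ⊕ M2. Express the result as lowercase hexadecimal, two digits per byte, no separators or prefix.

a0f3eaf31217e57e

ctA ⊕ ctB = (M1 ⊕ K) ⊕ (M2 ⊕ K) = M1 ⊕ M2 — the shared key cancels under XOR.
00101101 ⊕ 10001101 = 10100000
11101111 ⊕ 00011100 = 11110011
01101011 ⊕ 10000001 = 11101010
00011100 ⊕ 11101111 = 11110011
11011000 ⊕ 11001010 = 00010010
01110011 ⊕ 01100100 = 00010111
00010011 ⊕ 11110110 = 11100101
11100011 ⊕ 10011101 = 01111110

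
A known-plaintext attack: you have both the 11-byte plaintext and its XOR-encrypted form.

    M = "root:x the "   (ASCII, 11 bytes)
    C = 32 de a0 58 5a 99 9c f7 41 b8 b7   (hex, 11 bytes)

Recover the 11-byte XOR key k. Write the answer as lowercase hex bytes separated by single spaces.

Since C = M ⊕ k, XORing both sides with M gives k = M ⊕ C.
72 ^ 32 = 40
6f ^ de = b1
6f ^ a0 = cf
74 ^ 58 = 2c
3a ^ 5a = 60
78 ^ 99 = e1
20 ^ 9c = bc
74 ^ f7 = 83
68 ^ 41 = 29
65 ^ b8 = dd
20 ^ b7 = 97

40 b1 cf 2c 60 e1 bc 83 29 dd 97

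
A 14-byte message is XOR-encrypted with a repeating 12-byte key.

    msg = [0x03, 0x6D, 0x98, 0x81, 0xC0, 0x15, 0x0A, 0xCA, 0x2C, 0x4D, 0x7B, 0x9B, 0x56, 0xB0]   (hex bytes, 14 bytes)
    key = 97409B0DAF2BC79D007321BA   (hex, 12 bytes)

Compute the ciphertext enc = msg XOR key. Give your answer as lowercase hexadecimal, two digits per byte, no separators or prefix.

The 12-byte key repeats, so the effective keystream is 97 40 9b 0d af 2b c7 9d 00 73 21 ba 97 40.
byte 0:   3 ⊕ 151 = 148
byte 1: 109 ⊕  64 =  45
byte 2: 152 ⊕ 155 =   3
byte 3: 129 ⊕  13 = 140
byte 4: 192 ⊕ 175 = 111
byte 5:  21 ⊕  43 =  62
byte 6:  10 ⊕ 199 = 205
byte 7: 202 ⊕ 157 =  87
byte 8:  44 ⊕   0 =  44
byte 9:  77 ⊕ 115 =  62
byte 10: 123 ⊕  33 =  90
byte 11: 155 ⊕ 186 =  33
byte 12:  86 ⊕ 151 = 193
byte 13: 176 ⊕  64 = 240

942d038c6f3ecd572c3e5a21c1f0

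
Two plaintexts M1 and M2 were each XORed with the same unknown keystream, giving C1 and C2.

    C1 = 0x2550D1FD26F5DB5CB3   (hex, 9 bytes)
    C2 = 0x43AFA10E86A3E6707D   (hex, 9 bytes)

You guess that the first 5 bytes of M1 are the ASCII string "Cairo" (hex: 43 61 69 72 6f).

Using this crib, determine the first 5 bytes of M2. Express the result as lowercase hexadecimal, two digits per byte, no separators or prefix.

259e1981cf

First, C1 ⊕ C2 = (M1 ⊕ K) ⊕ (M2 ⊕ K) = M1 ⊕ M2, so the key drops out. Then M2 = (M1 ⊕ M2) ⊕ M1 over the first 5 bytes.
byte 0: (25 ^ 43) ^ 43 = 66 ^ 43 = 25
byte 1: (50 ^ af) ^ 61 = ff ^ 61 = 9e
byte 2: (d1 ^ a1) ^ 69 = 70 ^ 69 = 19
byte 3: (fd ^ 0e) ^ 72 = f3 ^ 72 = 81
byte 4: (26 ^ 86) ^ 6f = a0 ^ 6f = cf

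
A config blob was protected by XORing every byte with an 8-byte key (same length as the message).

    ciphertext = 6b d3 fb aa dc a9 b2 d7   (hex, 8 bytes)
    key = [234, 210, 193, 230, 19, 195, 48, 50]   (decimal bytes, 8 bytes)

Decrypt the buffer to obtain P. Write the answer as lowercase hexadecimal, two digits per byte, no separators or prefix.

107 ⊕ 234 = 129
211 ⊕ 210 =   1
251 ⊕ 193 =  58
170 ⊕ 230 =  76
220 ⊕  19 = 207
169 ⊕ 195 = 106
178 ⊕  48 = 130
215 ⊕  50 = 229

81013a4ccf6a82e5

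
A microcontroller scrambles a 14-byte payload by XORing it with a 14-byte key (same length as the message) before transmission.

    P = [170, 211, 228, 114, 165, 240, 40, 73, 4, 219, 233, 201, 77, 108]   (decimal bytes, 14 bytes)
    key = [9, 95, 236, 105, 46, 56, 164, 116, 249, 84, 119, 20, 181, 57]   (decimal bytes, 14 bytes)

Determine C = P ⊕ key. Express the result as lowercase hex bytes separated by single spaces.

a3 8c 08 1b 8b c8 8c 3d fd 8f 9e dd f8 55

XOR is its own inverse, so applying the key byte-wise gives the result directly.
aa xor 09 = a3
d3 xor 5f = 8c
e4 xor ec = 08
72 xor 69 = 1b
a5 xor 2e = 8b
f0 xor 38 = c8
28 xor a4 = 8c
49 xor 74 = 3d
04 xor f9 = fd
db xor 54 = 8f
e9 xor 77 = 9e
c9 xor 14 = dd
4d xor b5 = f8
6c xor 39 = 55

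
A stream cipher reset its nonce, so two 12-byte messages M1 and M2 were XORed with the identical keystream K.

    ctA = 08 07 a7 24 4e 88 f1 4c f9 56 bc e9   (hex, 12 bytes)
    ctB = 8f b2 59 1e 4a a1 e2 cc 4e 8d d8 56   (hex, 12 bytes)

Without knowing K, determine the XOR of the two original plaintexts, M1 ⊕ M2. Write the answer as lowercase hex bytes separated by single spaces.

ctA ⊕ ctB = (M1 ⊕ K) ⊕ (M2 ⊕ K) = M1 ⊕ M2 — the shared key cancels under XOR.
byte 0: 08 XOR 8f = 87
byte 1: 07 XOR b2 = b5
byte 2: a7 XOR 59 = fe
byte 3: 24 XOR 1e = 3a
byte 4: 4e XOR 4a = 04
byte 5: 88 XOR a1 = 29
byte 6: f1 XOR e2 = 13
byte 7: 4c XOR cc = 80
byte 8: f9 XOR 4e = b7
byte 9: 56 XOR 8d = db
byte 10: bc XOR d8 = 64
byte 11: e9 XOR 56 = bf

87 b5 fe 3a 04 29 13 80 b7 db 64 bf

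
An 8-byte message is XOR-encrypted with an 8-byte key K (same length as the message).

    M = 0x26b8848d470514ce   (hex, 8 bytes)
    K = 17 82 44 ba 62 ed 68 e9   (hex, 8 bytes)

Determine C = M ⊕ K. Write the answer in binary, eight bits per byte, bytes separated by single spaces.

byte 0:  38 ⊕  23 =  49
byte 1: 184 ⊕ 130 =  58
byte 2: 132 ⊕  68 = 192
byte 3: 141 ⊕ 186 =  55
byte 4:  71 ⊕  98 =  37
byte 5:   5 ⊕ 237 = 232
byte 6:  20 ⊕ 104 = 124
byte 7: 206 ⊕ 233 =  39

00110001 00111010 11000000 00110111 00100101 11101000 01111100 00100111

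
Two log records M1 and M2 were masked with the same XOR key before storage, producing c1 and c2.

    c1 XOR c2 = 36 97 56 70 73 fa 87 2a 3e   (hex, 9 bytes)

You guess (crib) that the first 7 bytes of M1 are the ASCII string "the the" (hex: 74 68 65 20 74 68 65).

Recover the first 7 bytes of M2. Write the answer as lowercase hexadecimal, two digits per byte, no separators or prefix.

Since c1 ⊕ c2 = M1 ⊕ M2, XORing with the guessed M1 bytes yields the corresponding M2 bytes: M2 = (c1 ⊕ c2) ⊕ M1.
00110110 ⊕ 01110100 = 01000010
10010111 ⊕ 01101000 = 11111111
01010110 ⊕ 01100101 = 00110011
01110000 ⊕ 00100000 = 01010000
01110011 ⊕ 01110100 = 00000111
11111010 ⊕ 01101000 = 10010010
10000111 ⊕ 01100101 = 11100010

42ff33500792e2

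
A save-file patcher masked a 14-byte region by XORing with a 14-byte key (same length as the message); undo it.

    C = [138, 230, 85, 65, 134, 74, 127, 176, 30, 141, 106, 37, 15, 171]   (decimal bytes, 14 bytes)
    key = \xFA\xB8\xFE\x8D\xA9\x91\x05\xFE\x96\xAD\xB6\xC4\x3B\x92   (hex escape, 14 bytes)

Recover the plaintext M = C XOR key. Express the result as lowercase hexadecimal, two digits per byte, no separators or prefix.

8a ^ fa = 70
e6 ^ b8 = 5e
55 ^ fe = ab
41 ^ 8d = cc
86 ^ a9 = 2f
4a ^ 91 = db
7f ^ 05 = 7a
b0 ^ fe = 4e
1e ^ 96 = 88
8d ^ ad = 20
6a ^ b6 = dc
25 ^ c4 = e1
0f ^ 3b = 34
ab ^ 92 = 39

705eabcc2fdb7a4e8820dce13439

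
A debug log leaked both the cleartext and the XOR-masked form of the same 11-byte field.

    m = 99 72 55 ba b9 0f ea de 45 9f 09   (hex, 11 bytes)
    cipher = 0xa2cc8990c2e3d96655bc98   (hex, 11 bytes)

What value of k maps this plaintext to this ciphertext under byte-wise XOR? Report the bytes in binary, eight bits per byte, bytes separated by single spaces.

Since cipher = m ⊕ k, XORing both sides with m gives k = m ⊕ cipher.
byte 0: 10011001 ^ 10100010 = 00111011
byte 1: 01110010 ^ 11001100 = 10111110
byte 2: 01010101 ^ 10001001 = 11011100
byte 3: 10111010 ^ 10010000 = 00101010
byte 4: 10111001 ^ 11000010 = 01111011
byte 5: 00001111 ^ 11100011 = 11101100
byte 6: 11101010 ^ 11011001 = 00110011
byte 7: 11011110 ^ 01100110 = 10111000
byte 8: 01000101 ^ 01010101 = 00010000
byte 9: 10011111 ^ 10111100 = 00100011
byte 10: 00001001 ^ 10011000 = 10010001

00111011 10111110 11011100 00101010 01111011 11101100 00110011 10111000 00010000 00100011 10010001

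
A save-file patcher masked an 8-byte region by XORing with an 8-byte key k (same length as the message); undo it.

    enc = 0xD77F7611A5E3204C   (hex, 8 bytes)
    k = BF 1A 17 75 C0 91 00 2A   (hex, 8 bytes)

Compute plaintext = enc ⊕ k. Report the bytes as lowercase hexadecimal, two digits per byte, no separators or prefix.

XOR is its own inverse, so applying the key byte-wise gives the result directly.
11010111 xor 10111111 = 01101000
01111111 xor 00011010 = 01100101
01110110 xor 00010111 = 01100001
00010001 xor 01110101 = 01100100
10100101 xor 11000000 = 01100101
11100011 xor 10010001 = 01110010
00100000 xor 00000000 = 00100000
01001100 xor 00101010 = 01100110

6865616465722066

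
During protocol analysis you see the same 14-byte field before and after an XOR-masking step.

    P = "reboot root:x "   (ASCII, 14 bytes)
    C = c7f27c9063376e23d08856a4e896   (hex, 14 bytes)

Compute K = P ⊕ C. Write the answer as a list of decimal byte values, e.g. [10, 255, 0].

Since C = P ⊕ K, XORing both sides with P gives K = P ⊕ C.
01110010 XOR 11000111 = 10110101
01100101 XOR 11110010 = 10010111
01100010 XOR 01111100 = 00011110
01101111 XOR 10010000 = 11111111
01101111 XOR 01100011 = 00001100
01110100 XOR 00110111 = 01000011
00100000 XOR 01101110 = 01001110
01110010 XOR 00100011 = 01010001
01101111 XOR 11010000 = 10111111
01101111 XOR 10001000 = 11100111
01110100 XOR 01010110 = 00100010
00111010 XOR 10100100 = 10011110
01111000 XOR 11101000 = 10010000
00100000 XOR 10010110 = 10110110

[181, 151, 30, 255, 12, 67, 78, 81, 191, 231, 34, 158, 144, 182]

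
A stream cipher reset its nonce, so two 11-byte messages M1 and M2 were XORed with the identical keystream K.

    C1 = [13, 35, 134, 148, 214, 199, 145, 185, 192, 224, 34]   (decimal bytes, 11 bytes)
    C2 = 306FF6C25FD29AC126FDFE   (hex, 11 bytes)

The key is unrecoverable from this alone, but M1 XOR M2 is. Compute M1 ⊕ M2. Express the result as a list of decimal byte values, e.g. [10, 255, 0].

[61, 76, 112, 86, 137, 21, 11, 120, 230, 29, 220]

C1 ⊕ C2 = (M1 ⊕ K) ⊕ (M2 ⊕ K) = M1 ⊕ M2 — the shared key cancels under XOR.
0d xor 30 = 3d
23 xor 6f = 4c
86 xor f6 = 70
94 xor c2 = 56
d6 xor 5f = 89
c7 xor d2 = 15
91 xor 9a = 0b
b9 xor c1 = 78
c0 xor 26 = e6
e0 xor fd = 1d
22 xor fe = dc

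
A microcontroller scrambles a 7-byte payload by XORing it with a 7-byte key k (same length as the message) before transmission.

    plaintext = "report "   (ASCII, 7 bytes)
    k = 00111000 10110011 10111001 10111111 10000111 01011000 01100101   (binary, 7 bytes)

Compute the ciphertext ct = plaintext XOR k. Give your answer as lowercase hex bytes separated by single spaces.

4a d6 c9 d0 f5 2c 45

byte 0: 72 ⊕ 38 = 4a
byte 1: 65 ⊕ b3 = d6
byte 2: 70 ⊕ b9 = c9
byte 3: 6f ⊕ bf = d0
byte 4: 72 ⊕ 87 = f5
byte 5: 74 ⊕ 58 = 2c
byte 6: 20 ⊕ 65 = 45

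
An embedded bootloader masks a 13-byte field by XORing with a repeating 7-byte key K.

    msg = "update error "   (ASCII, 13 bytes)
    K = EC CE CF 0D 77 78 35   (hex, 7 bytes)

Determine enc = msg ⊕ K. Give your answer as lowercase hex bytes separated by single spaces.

99 be ab 6c 03 1d 15 89 bc bd 62 05 58

The 7-byte key repeats, so the effective keystream is ec ce cf 0d 77 78 35 ec ce cf 0d 77 78.
byte 0: 01110101 XOR 11101100 = 10011001
byte 1: 01110000 XOR 11001110 = 10111110
byte 2: 01100100 XOR 11001111 = 10101011
byte 3: 01100001 XOR 00001101 = 01101100
byte 4: 01110100 XOR 01110111 = 00000011
byte 5: 01100101 XOR 01111000 = 00011101
byte 6: 00100000 XOR 00110101 = 00010101
byte 7: 01100101 XOR 11101100 = 10001001
byte 8: 01110010 XOR 11001110 = 10111100
byte 9: 01110010 XOR 11001111 = 10111101
byte 10: 01101111 XOR 00001101 = 01100010
byte 11: 01110010 XOR 01110111 = 00000101
byte 12: 00100000 XOR 01111000 = 01011000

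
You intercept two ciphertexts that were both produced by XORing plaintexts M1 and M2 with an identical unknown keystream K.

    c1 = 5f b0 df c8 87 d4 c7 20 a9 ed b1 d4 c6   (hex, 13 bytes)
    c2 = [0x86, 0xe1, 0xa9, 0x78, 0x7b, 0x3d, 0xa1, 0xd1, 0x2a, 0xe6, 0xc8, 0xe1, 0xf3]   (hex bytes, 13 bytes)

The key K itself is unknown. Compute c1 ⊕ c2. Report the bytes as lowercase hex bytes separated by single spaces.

c1 ⊕ c2 = (M1 ⊕ K) ⊕ (M2 ⊕ K) = M1 ⊕ M2 — the shared key cancels under XOR.
 95 XOR 134 = 217
176 XOR 225 =  81
223 XOR 169 = 118
200 XOR 120 = 176
135 XOR 123 = 252
212 XOR  61 = 233
199 XOR 161 = 102
 32 XOR 209 = 241
169 XOR  42 = 131
237 XOR 230 =  11
177 XOR 200 = 121
212 XOR 225 =  53
198 XOR 243 =  53

d9 51 76 b0 fc e9 66 f1 83 0b 79 35 35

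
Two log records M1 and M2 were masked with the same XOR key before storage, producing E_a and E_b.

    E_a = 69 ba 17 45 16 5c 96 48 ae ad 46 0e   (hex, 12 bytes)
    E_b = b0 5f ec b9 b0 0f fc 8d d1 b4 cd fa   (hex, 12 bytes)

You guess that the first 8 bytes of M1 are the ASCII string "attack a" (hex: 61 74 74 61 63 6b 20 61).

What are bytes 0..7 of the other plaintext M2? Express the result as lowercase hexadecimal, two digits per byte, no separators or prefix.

First, E_a ⊕ E_b = (M1 ⊕ K) ⊕ (M2 ⊕ K) = M1 ⊕ M2, so the key drops out. Then M2 = (M1 ⊕ M2) ⊕ M1 over the first 8 bytes.
byte 0: (69 ^ b0) ^ 61 = d9 ^ 61 = b8
byte 1: (ba ^ 5f) ^ 74 = e5 ^ 74 = 91
byte 2: (17 ^ ec) ^ 74 = fb ^ 74 = 8f
byte 3: (45 ^ b9) ^ 61 = fc ^ 61 = 9d
byte 4: (16 ^ b0) ^ 63 = a6 ^ 63 = c5
byte 5: (5c ^ 0f) ^ 6b = 53 ^ 6b = 38
byte 6: (96 ^ fc) ^ 20 = 6a ^ 20 = 4a
byte 7: (48 ^ 8d) ^ 61 = c5 ^ 61 = a4

b8918f9dc5384aa4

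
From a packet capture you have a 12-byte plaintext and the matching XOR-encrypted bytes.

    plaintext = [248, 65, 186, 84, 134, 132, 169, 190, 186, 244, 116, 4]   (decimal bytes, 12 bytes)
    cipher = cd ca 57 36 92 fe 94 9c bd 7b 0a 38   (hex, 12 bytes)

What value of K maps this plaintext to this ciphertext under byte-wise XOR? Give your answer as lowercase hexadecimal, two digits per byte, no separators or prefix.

Since cipher = plaintext ⊕ K, XORing both sides with plaintext gives K = plaintext ⊕ cipher.
f8 ^ cd = 35
41 ^ ca = 8b
ba ^ 57 = ed
54 ^ 36 = 62
86 ^ 92 = 14
84 ^ fe = 7a
a9 ^ 94 = 3d
be ^ 9c = 22
ba ^ bd = 07
f4 ^ 7b = 8f
74 ^ 0a = 7e
04 ^ 38 = 3c

358bed62147a3d22078f7e3c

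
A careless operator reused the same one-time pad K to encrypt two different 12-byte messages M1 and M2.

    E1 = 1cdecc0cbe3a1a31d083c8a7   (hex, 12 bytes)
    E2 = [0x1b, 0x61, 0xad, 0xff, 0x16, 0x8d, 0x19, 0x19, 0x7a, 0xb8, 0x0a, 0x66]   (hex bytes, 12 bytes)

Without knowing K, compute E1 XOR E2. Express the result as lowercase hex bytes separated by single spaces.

E1 ⊕ E2 = (M1 ⊕ K) ⊕ (M2 ⊕ K) = M1 ⊕ M2 — the shared key cancels under XOR.
1c ^ 1b = 07
de ^ 61 = bf
cc ^ ad = 61
0c ^ ff = f3
be ^ 16 = a8
3a ^ 8d = b7
1a ^ 19 = 03
31 ^ 19 = 28
d0 ^ 7a = aa
83 ^ b8 = 3b
c8 ^ 0a = c2
a7 ^ 66 = c1

07 bf 61 f3 a8 b7 03 28 aa 3b c2 c1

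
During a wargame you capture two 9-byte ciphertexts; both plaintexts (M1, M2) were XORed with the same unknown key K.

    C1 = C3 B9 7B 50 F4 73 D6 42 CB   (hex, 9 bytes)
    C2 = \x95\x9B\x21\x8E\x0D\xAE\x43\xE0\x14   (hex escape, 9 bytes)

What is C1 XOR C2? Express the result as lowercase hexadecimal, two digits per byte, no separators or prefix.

C1 ⊕ C2 = (M1 ⊕ K) ⊕ (M2 ⊕ K) = M1 ⊕ M2 — the shared key cancels under XOR.
c3 xor 95 = 56
b9 xor 9b = 22
7b xor 21 = 5a
50 xor 8e = de
f4 xor 0d = f9
73 xor ae = dd
d6 xor 43 = 95
42 xor e0 = a2
cb xor 14 = df

56225adef9dd95a2df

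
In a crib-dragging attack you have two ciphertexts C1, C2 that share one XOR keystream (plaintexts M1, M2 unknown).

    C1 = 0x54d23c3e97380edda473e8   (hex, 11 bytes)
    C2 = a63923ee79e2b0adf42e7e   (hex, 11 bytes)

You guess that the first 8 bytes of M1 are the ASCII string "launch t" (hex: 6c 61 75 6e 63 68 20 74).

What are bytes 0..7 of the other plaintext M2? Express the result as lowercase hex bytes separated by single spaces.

9e 8a 6a be 8d b2 9e 04

First, C1 ⊕ C2 = (M1 ⊕ K) ⊕ (M2 ⊕ K) = M1 ⊕ M2, so the key drops out. Then M2 = (M1 ⊕ M2) ⊕ M1 over the first 8 bytes.
byte 0: (54 xor a6) xor 6c = f2 xor 6c = 9e
byte 1: (d2 xor 39) xor 61 = eb xor 61 = 8a
byte 2: (3c xor 23) xor 75 = 1f xor 75 = 6a
byte 3: (3e xor ee) xor 6e = d0 xor 6e = be
byte 4: (97 xor 79) xor 63 = ee xor 63 = 8d
byte 5: (38 xor e2) xor 68 = da xor 68 = b2
byte 6: (0e xor b0) xor 20 = be xor 20 = 9e
byte 7: (dd xor ad) xor 74 = 70 xor 74 = 04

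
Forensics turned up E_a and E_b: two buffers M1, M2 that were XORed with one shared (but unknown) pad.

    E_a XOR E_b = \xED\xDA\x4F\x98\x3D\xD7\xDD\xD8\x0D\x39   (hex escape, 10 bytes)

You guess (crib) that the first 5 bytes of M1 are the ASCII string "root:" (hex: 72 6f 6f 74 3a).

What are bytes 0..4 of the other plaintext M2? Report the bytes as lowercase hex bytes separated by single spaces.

9f b5 20 ec 07

Since E_a ⊕ E_b = M1 ⊕ M2, XORing with the guessed M1 bytes yields the corresponding M2 bytes: M2 = (E_a ⊕ E_b) ⊕ M1.
ed xor 72 = 9f
da xor 6f = b5
4f xor 6f = 20
98 xor 74 = ec
3d xor 3a = 07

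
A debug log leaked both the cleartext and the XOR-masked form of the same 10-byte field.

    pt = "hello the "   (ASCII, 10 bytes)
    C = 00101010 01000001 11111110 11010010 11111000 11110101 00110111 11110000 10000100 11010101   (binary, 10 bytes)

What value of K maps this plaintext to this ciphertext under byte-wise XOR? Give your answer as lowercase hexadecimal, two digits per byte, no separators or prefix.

422492be97d54398e1f5

Since C = pt ⊕ K, XORing both sides with pt gives K = pt ⊕ C.
68 ^ 2a = 42
65 ^ 41 = 24
6c ^ fe = 92
6c ^ d2 = be
6f ^ f8 = 97
20 ^ f5 = d5
74 ^ 37 = 43
68 ^ f0 = 98
65 ^ 84 = e1
20 ^ d5 = f5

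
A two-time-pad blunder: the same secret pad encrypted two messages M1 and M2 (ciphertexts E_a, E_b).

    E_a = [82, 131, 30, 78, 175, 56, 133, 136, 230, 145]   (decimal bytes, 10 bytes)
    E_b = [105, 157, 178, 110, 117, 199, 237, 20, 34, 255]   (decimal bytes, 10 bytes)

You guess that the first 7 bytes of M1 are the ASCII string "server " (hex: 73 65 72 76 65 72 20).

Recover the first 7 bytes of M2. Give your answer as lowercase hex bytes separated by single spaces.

First, E_a ⊕ E_b = (M1 ⊕ K) ⊕ (M2 ⊕ K) = M1 ⊕ M2, so the key drops out. Then M2 = (M1 ⊕ M2) ⊕ M1 over the first 7 bytes.
byte 0: (52 ^ 69) ^ 73 = 3b ^ 73 = 48
byte 1: (83 ^ 9d) ^ 65 = 1e ^ 65 = 7b
byte 2: (1e ^ b2) ^ 72 = ac ^ 72 = de
byte 3: (4e ^ 6e) ^ 76 = 20 ^ 76 = 56
byte 4: (af ^ 75) ^ 65 = da ^ 65 = bf
byte 5: (38 ^ c7) ^ 72 = ff ^ 72 = 8d
byte 6: (85 ^ ed) ^ 20 = 68 ^ 20 = 48

48 7b de 56 bf 8d 48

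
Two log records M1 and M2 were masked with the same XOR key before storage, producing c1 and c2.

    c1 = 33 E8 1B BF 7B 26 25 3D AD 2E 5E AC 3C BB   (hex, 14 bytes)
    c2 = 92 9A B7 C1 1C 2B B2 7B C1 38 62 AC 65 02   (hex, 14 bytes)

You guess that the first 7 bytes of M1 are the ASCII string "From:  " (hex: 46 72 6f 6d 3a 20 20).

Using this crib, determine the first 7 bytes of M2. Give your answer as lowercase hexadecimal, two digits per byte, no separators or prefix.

e700c3135d2db7

First, c1 ⊕ c2 = (M1 ⊕ K) ⊕ (M2 ⊕ K) = M1 ⊕ M2, so the key drops out. Then M2 = (M1 ⊕ M2) ⊕ M1 over the first 7 bytes.
byte 0: (33 xor 92) xor 46 = a1 xor 46 = e7
byte 1: (e8 xor 9a) xor 72 = 72 xor 72 = 00
byte 2: (1b xor b7) xor 6f = ac xor 6f = c3
byte 3: (bf xor c1) xor 6d = 7e xor 6d = 13
byte 4: (7b xor 1c) xor 3a = 67 xor 3a = 5d
byte 5: (26 xor 2b) xor 20 = 0d xor 20 = 2d
byte 6: (25 xor b2) xor 20 = 97 xor 20 = b7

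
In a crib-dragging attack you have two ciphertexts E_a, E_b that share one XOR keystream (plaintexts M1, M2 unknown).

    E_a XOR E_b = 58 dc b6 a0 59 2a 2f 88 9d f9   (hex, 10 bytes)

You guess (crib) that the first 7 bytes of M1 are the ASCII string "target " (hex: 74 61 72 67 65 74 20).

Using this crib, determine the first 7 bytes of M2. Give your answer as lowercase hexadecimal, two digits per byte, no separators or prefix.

2cbdc4c73c5e0f

Since E_a ⊕ E_b = M1 ⊕ M2, XORing with the guessed M1 bytes yields the corresponding M2 bytes: M2 = (E_a ⊕ E_b) ⊕ M1.
58 xor 74 = 2c
dc xor 61 = bd
b6 xor 72 = c4
a0 xor 67 = c7
59 xor 65 = 3c
2a xor 74 = 5e
2f xor 20 = 0f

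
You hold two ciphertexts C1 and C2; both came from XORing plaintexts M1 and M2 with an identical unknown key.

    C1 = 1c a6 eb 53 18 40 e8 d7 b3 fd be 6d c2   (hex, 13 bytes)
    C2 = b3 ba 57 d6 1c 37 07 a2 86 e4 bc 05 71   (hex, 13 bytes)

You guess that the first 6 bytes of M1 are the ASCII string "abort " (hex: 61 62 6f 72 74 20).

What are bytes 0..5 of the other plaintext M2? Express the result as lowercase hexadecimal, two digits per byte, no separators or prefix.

ce7ed3f77057

First, C1 ⊕ C2 = (M1 ⊕ K) ⊕ (M2 ⊕ K) = M1 ⊕ M2, so the key drops out. Then M2 = (M1 ⊕ M2) ⊕ M1 over the first 6 bytes.
byte 0: (1c XOR b3) XOR 61 = af XOR 61 = ce
byte 1: (a6 XOR ba) XOR 62 = 1c XOR 62 = 7e
byte 2: (eb XOR 57) XOR 6f = bc XOR 6f = d3
byte 3: (53 XOR d6) XOR 72 = 85 XOR 72 = f7
byte 4: (18 XOR 1c) XOR 74 = 04 XOR 74 = 70
byte 5: (40 XOR 37) XOR 20 = 77 XOR 20 = 57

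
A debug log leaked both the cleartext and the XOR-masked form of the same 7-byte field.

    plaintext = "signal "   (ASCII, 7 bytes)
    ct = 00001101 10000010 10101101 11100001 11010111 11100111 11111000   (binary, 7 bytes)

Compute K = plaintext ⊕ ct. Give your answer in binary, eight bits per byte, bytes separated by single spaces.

01111110 11101011 11001010 10001111 10110110 10001011 11011000

Since ct = plaintext ⊕ K, XORing both sides with plaintext gives K = plaintext ⊕ ct.
73 ^ 0d = 7e
69 ^ 82 = eb
67 ^ ad = ca
6e ^ e1 = 8f
61 ^ d7 = b6
6c ^ e7 = 8b
20 ^ f8 = d8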